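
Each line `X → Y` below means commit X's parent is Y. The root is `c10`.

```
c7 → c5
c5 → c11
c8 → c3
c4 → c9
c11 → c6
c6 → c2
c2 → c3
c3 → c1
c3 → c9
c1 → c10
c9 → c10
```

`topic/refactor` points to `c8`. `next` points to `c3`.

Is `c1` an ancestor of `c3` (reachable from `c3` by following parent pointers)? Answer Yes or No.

Ancestors of c3 (commits reachable by following parents): {c1, c10, c3, c9}.
c1 is in that set, so it is an ancestor of c3.

Yes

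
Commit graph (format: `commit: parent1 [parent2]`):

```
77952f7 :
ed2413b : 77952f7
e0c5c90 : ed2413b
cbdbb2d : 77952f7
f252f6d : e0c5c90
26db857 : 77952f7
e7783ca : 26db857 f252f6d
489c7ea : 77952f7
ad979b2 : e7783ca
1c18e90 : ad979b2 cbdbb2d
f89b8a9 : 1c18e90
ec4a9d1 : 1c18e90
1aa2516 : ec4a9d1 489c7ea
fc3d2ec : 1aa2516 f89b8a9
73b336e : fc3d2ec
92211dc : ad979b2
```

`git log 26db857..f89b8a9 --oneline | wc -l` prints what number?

Reachable from f89b8a9: {1c18e90, 26db857, 77952f7, ad979b2, cbdbb2d, e0c5c90, e7783ca, ed2413b, f252f6d, f89b8a9}.
Reachable from 26db857: {26db857, 77952f7}.
In f89b8a9's history but not 26db857's: {1c18e90, ad979b2, cbdbb2d, e0c5c90, e7783ca, ed2413b, f252f6d, f89b8a9} — 8 commits.

8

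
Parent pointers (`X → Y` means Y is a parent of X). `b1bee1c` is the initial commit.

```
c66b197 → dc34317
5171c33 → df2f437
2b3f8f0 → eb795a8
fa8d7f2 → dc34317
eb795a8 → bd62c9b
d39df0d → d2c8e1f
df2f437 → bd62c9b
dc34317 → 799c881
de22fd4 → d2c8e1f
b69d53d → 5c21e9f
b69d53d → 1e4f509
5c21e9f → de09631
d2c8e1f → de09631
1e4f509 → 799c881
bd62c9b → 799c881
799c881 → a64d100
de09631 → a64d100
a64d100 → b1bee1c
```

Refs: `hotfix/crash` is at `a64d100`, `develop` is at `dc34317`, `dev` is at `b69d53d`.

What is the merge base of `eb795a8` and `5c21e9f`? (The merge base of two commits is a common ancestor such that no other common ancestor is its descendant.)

a64d100

Ancestors of eb795a8: {799c881, a64d100, b1bee1c, bd62c9b, eb795a8}.
Ancestors of 5c21e9f: {5c21e9f, a64d100, b1bee1c, de09631}.
Common ancestors: {a64d100, b1bee1c}.
Among these, a64d100 is not an ancestor of any other common ancestor — it is the merge base.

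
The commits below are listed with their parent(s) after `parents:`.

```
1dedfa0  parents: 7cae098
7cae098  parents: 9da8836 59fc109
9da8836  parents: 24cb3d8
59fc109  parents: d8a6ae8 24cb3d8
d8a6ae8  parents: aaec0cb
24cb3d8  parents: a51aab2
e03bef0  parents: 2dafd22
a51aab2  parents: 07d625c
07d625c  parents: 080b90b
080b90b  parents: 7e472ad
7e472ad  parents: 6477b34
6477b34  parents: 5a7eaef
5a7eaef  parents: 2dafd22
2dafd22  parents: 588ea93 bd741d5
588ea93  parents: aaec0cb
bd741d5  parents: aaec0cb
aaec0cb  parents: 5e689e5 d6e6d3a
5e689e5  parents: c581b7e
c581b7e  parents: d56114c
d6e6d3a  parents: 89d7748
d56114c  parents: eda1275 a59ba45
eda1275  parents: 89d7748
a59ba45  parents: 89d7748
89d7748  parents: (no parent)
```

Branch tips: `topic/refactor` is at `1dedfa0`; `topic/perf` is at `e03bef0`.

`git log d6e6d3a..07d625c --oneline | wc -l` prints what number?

Reachable from 07d625c: {07d625c, 080b90b, 2dafd22, 588ea93, 5a7eaef, 5e689e5, 6477b34, 7e472ad, 89d7748, a59ba45, aaec0cb, bd741d5, c581b7e, d56114c, d6e6d3a, eda1275}.
Reachable from d6e6d3a: {89d7748, d6e6d3a}.
In 07d625c's history but not d6e6d3a's: {07d625c, 080b90b, 2dafd22, 588ea93, 5a7eaef, 5e689e5, 6477b34, 7e472ad, a59ba45, aaec0cb, bd741d5, c581b7e, d56114c, eda1275} — 14 commits.

14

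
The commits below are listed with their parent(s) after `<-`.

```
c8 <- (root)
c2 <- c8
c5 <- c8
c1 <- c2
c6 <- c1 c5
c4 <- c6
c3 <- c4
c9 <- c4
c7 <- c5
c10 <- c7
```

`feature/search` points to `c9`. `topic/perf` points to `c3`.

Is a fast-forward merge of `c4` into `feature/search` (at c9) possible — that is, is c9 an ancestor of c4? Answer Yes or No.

No

A fast-forward from c9 to c4 is possible iff c9 is an ancestor of c4.
Ancestors of c4: {c1, c2, c4, c5, c6, c8}.
c9 is not among them, so fast-forward is not possible.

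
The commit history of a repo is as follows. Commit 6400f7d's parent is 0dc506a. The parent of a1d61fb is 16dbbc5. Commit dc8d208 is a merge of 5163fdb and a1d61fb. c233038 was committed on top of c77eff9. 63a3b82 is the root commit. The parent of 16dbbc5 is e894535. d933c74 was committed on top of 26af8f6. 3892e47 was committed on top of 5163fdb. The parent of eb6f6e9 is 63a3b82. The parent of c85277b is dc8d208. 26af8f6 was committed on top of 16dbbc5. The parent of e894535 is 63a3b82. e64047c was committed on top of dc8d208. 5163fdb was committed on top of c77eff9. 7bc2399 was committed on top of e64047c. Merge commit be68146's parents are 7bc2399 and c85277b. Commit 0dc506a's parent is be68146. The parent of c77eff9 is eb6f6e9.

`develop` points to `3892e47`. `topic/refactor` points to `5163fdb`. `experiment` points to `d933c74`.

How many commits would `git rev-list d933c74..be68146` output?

Reachable from be68146: {16dbbc5, 5163fdb, 63a3b82, 7bc2399, a1d61fb, be68146, c77eff9, c85277b, dc8d208, e64047c, e894535, eb6f6e9}.
Reachable from d933c74: {16dbbc5, 26af8f6, 63a3b82, d933c74, e894535}.
In be68146's history but not d933c74's: {5163fdb, 7bc2399, a1d61fb, be68146, c77eff9, c85277b, dc8d208, e64047c, eb6f6e9} — 9 commits.

9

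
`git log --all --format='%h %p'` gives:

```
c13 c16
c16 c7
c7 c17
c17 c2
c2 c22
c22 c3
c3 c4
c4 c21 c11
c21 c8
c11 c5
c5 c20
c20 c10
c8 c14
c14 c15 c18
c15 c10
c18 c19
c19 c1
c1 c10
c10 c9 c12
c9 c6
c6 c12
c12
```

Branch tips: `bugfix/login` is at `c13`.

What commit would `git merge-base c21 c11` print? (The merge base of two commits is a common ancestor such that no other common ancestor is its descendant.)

c10

Ancestors of c21: {c1, c10, c12, c14, c15, c18, c19, c21, c6, c8, c9}.
Ancestors of c11: {c10, c11, c12, c20, c5, c6, c9}.
Common ancestors: {c10, c12, c6, c9}.
Among these, c10 is not an ancestor of any other common ancestor — it is the merge base.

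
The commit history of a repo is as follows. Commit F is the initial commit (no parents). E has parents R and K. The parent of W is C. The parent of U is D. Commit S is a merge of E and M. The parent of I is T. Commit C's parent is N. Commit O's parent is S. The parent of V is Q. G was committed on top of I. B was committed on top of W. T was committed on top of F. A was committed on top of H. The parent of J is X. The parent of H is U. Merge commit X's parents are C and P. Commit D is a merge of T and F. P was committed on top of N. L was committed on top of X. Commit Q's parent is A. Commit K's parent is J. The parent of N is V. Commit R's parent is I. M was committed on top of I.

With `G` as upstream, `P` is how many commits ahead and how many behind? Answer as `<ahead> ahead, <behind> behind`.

Reachable from P: {A, D, F, H, N, P, Q, T, U, V}.
Reachable from G: {F, G, I, T}.
Only in P's history (ahead): {A, D, H, N, P, Q, U, V} — 8.
Only in G's history (behind): {G, I} — 2.

8 ahead, 2 behind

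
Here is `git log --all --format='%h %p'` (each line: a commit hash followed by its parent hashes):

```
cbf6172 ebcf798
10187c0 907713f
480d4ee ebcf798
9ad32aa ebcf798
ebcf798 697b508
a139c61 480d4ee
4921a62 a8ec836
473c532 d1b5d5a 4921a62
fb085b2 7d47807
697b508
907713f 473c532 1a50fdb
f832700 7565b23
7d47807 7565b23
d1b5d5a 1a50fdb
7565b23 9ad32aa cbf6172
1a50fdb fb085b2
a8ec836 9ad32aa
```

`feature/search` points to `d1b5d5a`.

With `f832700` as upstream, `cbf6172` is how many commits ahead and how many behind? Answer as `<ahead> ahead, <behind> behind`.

Reachable from cbf6172: {697b508, cbf6172, ebcf798}.
Reachable from f832700: {697b508, 7565b23, 9ad32aa, cbf6172, ebcf798, f832700}.
Only in cbf6172's history (ahead): {} — 0.
Only in f832700's history (behind): {7565b23, 9ad32aa, f832700} — 3.

0 ahead, 3 behind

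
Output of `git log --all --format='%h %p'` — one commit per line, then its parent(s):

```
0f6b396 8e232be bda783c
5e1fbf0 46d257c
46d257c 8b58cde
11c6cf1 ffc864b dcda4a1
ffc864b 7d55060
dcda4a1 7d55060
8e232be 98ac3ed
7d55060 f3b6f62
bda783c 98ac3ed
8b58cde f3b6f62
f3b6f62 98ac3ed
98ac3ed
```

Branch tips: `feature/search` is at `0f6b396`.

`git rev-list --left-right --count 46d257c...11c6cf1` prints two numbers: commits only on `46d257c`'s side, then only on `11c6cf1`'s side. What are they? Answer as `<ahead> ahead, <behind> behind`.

Reachable from 46d257c: {46d257c, 8b58cde, 98ac3ed, f3b6f62}.
Reachable from 11c6cf1: {11c6cf1, 7d55060, 98ac3ed, dcda4a1, f3b6f62, ffc864b}.
Only in 46d257c's history (ahead): {46d257c, 8b58cde} — 2.
Only in 11c6cf1's history (behind): {11c6cf1, 7d55060, dcda4a1, ffc864b} — 4.

2 ahead, 4 behind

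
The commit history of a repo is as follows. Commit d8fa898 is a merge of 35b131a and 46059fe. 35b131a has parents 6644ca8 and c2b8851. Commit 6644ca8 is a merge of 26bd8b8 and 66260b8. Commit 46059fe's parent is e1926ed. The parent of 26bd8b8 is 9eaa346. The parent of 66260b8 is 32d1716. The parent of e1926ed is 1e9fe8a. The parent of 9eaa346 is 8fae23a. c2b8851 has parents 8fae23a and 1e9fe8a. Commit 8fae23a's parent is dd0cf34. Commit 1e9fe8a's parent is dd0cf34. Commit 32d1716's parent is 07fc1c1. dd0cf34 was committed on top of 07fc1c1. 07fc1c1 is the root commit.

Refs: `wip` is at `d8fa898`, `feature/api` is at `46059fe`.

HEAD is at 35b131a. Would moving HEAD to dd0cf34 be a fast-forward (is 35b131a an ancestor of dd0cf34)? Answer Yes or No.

A fast-forward from 35b131a to dd0cf34 is possible iff 35b131a is an ancestor of dd0cf34.
Ancestors of dd0cf34: {07fc1c1, dd0cf34}.
35b131a is not among them, so fast-forward is not possible.

No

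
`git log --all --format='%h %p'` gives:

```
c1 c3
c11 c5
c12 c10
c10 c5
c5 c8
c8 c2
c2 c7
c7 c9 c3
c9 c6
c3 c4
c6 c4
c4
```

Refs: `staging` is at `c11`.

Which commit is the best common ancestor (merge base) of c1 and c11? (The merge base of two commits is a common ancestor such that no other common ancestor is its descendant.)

c3

Ancestors of c1: {c1, c3, c4}.
Ancestors of c11: {c11, c2, c3, c4, c5, c6, c7, c8, c9}.
Common ancestors: {c3, c4}.
Among these, c3 is not an ancestor of any other common ancestor — it is the merge base.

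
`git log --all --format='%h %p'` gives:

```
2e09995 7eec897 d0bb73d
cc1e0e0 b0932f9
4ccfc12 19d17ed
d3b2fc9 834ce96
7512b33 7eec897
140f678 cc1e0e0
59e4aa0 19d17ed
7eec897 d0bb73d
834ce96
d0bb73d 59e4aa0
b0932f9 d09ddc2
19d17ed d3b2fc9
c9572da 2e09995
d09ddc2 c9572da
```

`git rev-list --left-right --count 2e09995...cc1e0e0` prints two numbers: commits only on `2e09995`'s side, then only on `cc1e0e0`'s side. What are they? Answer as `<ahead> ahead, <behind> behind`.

Reachable from 2e09995: {19d17ed, 2e09995, 59e4aa0, 7eec897, 834ce96, d0bb73d, d3b2fc9}.
Reachable from cc1e0e0: {19d17ed, 2e09995, 59e4aa0, 7eec897, 834ce96, b0932f9, c9572da, cc1e0e0, d09ddc2, d0bb73d, d3b2fc9}.
Only in 2e09995's history (ahead): {} — 0.
Only in cc1e0e0's history (behind): {b0932f9, c9572da, cc1e0e0, d09ddc2} — 4.

0 ahead, 4 behind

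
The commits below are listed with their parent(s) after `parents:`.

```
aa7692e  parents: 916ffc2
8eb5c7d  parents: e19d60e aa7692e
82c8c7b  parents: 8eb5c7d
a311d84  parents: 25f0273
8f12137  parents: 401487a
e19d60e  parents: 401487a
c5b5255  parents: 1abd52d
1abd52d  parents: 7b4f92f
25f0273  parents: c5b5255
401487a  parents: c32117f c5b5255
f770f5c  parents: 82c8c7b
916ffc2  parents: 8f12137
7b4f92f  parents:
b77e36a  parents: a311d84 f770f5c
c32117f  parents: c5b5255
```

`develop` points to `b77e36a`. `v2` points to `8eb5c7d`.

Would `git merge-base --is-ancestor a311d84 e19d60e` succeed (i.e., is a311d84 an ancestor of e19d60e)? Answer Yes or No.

Ancestors of e19d60e: {1abd52d, 401487a, 7b4f92f, c32117f, c5b5255, e19d60e}.
a311d84 is not in that set, so it is not an ancestor of e19d60e.

No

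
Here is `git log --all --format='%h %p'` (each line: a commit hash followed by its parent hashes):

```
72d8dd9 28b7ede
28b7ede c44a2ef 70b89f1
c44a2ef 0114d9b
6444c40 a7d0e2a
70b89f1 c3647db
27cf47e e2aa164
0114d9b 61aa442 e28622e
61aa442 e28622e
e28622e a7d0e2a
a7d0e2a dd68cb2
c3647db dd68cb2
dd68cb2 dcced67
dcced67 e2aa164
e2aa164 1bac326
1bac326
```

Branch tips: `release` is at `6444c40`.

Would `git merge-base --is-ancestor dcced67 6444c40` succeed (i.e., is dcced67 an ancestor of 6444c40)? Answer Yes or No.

Yes

Ancestors of 6444c40 (commits reachable by following parents): {1bac326, 6444c40, a7d0e2a, dcced67, dd68cb2, e2aa164}.
dcced67 is in that set, so it is an ancestor of 6444c40.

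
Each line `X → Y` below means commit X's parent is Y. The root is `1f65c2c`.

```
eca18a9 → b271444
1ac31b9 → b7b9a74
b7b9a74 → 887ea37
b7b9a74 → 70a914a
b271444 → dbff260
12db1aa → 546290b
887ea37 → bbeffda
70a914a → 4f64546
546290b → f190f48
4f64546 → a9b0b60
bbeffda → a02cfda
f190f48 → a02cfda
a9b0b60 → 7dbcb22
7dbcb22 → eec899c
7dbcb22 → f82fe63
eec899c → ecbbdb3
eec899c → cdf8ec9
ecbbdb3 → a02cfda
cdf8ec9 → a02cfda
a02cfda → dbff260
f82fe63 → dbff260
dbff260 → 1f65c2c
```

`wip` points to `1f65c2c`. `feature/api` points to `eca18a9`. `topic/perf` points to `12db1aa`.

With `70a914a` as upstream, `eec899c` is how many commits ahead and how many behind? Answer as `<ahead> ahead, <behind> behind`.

0 ahead, 5 behind

Reachable from eec899c: {1f65c2c, a02cfda, cdf8ec9, dbff260, ecbbdb3, eec899c}.
Reachable from 70a914a: {1f65c2c, 4f64546, 70a914a, 7dbcb22, a02cfda, a9b0b60, cdf8ec9, dbff260, ecbbdb3, eec899c, f82fe63}.
Only in eec899c's history (ahead): {} — 0.
Only in 70a914a's history (behind): {4f64546, 70a914a, 7dbcb22, a9b0b60, f82fe63} — 5.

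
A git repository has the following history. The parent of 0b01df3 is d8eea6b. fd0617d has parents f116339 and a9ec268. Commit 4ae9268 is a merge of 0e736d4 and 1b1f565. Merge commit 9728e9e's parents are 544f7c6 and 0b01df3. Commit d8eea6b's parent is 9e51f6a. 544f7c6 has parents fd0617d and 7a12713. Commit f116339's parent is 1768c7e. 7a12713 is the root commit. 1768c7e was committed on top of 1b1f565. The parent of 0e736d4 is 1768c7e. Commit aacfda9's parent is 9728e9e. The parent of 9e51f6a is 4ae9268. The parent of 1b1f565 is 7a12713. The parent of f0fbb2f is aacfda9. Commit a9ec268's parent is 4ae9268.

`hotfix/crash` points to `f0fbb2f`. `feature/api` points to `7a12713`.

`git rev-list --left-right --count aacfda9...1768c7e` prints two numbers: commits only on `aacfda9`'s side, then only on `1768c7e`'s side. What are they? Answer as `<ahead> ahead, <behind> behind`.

11 ahead, 0 behind

Reachable from aacfda9: {0b01df3, 0e736d4, 1768c7e, 1b1f565, 4ae9268, 544f7c6, 7a12713, 9728e9e, 9e51f6a, a9ec268, aacfda9, d8eea6b, f116339, fd0617d}.
Reachable from 1768c7e: {1768c7e, 1b1f565, 7a12713}.
Only in aacfda9's history (ahead): {0b01df3, 0e736d4, 4ae9268, 544f7c6, 9728e9e, 9e51f6a, a9ec268, aacfda9, d8eea6b, f116339, fd0617d} — 11.
Only in 1768c7e's history (behind): {} — 0.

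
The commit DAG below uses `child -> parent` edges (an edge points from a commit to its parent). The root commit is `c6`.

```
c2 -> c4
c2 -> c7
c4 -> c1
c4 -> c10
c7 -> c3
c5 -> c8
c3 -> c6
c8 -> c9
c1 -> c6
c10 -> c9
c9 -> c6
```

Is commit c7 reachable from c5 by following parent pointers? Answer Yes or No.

Ancestors of c5: {c5, c6, c8, c9}.
c7 is not in that set, so it is not an ancestor of c5.

No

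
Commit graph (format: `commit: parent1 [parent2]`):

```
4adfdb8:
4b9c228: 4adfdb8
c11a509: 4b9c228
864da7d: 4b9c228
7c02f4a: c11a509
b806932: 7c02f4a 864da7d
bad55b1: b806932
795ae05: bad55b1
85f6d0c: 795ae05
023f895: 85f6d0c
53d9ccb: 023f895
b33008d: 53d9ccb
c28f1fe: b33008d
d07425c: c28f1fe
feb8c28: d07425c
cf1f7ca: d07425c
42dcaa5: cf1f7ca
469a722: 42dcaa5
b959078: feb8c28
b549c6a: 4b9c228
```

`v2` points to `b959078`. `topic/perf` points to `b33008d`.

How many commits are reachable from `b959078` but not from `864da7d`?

13

Reachable from b959078: {023f895, 4adfdb8, 4b9c228, 53d9ccb, 795ae05, 7c02f4a, 85f6d0c, 864da7d, b33008d, b806932, b959078, bad55b1, c11a509, c28f1fe, d07425c, feb8c28}.
Reachable from 864da7d: {4adfdb8, 4b9c228, 864da7d}.
In b959078's history but not 864da7d's: {023f895, 53d9ccb, 795ae05, 7c02f4a, 85f6d0c, b33008d, b806932, b959078, bad55b1, c11a509, c28f1fe, d07425c, feb8c28} — 13 commits.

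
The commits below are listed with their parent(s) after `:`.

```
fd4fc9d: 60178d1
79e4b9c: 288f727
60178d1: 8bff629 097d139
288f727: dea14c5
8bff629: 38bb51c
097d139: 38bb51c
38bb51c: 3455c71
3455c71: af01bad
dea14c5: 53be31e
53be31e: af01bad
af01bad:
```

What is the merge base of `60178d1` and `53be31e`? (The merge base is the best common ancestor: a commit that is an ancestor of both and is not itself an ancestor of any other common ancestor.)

af01bad

Ancestors of 60178d1: {097d139, 3455c71, 38bb51c, 60178d1, 8bff629, af01bad}.
Ancestors of 53be31e: {53be31e, af01bad}.
Common ancestors: {af01bad}.
The only common ancestor is af01bad, so it is the merge base.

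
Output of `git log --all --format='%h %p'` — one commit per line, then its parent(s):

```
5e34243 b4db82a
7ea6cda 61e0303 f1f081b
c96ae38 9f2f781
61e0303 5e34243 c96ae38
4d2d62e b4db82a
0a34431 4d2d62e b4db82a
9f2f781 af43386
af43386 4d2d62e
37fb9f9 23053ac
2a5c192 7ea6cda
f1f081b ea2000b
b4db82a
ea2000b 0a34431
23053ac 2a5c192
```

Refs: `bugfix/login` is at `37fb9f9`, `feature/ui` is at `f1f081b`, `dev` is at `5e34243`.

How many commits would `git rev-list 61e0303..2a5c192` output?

Reachable from 2a5c192: {0a34431, 2a5c192, 4d2d62e, 5e34243, 61e0303, 7ea6cda, 9f2f781, af43386, b4db82a, c96ae38, ea2000b, f1f081b}.
Reachable from 61e0303: {4d2d62e, 5e34243, 61e0303, 9f2f781, af43386, b4db82a, c96ae38}.
In 2a5c192's history but not 61e0303's: {0a34431, 2a5c192, 7ea6cda, ea2000b, f1f081b} — 5 commits.

5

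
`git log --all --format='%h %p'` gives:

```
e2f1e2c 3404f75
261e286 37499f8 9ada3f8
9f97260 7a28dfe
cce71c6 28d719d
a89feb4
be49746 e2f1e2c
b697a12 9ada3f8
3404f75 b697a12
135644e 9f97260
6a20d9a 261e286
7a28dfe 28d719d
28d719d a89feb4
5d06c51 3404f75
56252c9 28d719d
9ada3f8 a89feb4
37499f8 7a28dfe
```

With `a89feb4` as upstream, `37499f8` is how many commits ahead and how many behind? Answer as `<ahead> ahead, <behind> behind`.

Reachable from 37499f8: {28d719d, 37499f8, 7a28dfe, a89feb4}.
Reachable from a89feb4: {a89feb4}.
Only in 37499f8's history (ahead): {28d719d, 37499f8, 7a28dfe} — 3.
Only in a89feb4's history (behind): {} — 0.

3 ahead, 0 behind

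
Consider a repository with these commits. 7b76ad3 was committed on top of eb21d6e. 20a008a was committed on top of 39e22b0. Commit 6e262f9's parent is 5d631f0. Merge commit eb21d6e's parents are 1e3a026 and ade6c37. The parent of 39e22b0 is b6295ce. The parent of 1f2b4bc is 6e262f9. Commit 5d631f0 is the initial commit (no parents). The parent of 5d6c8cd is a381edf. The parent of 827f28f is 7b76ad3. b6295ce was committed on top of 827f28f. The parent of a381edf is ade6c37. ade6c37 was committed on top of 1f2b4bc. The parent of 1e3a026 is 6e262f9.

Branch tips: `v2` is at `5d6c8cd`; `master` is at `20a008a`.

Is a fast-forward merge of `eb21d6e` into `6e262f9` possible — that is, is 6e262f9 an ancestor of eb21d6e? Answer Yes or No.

Yes

A fast-forward from 6e262f9 to eb21d6e is possible iff 6e262f9 is an ancestor of eb21d6e.
Ancestors of eb21d6e: {1e3a026, 1f2b4bc, 5d631f0, 6e262f9, ade6c37, eb21d6e}.
6e262f9 is among them, so fast-forward is possible.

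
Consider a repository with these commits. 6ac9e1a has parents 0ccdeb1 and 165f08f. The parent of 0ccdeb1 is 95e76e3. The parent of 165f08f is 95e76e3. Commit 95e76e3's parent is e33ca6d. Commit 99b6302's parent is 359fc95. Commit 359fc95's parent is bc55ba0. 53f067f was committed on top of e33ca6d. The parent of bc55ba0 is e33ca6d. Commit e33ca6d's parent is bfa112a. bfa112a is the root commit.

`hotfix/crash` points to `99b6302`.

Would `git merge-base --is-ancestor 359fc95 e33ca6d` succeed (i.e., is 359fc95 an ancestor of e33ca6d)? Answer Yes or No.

Ancestors of e33ca6d: {bfa112a, e33ca6d}.
359fc95 is not in that set, so it is not an ancestor of e33ca6d.

No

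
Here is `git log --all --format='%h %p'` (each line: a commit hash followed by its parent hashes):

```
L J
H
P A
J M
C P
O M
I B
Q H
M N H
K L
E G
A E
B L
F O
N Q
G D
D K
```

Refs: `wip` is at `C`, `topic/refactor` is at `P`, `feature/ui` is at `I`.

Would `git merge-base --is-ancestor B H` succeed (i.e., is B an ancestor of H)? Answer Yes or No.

No

Ancestors of H: {H}.
B is not in that set, so it is not an ancestor of H.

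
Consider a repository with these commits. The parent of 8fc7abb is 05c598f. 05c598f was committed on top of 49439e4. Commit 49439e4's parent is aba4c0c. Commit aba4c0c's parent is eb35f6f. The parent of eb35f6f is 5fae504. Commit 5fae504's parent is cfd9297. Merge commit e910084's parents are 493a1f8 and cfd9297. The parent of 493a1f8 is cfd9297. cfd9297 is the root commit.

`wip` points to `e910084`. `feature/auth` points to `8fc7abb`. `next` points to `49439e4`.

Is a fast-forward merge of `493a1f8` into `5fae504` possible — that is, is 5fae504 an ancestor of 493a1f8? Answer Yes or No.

No

A fast-forward from 5fae504 to 493a1f8 is possible iff 5fae504 is an ancestor of 493a1f8.
Ancestors of 493a1f8: {493a1f8, cfd9297}.
5fae504 is not among them, so fast-forward is not possible.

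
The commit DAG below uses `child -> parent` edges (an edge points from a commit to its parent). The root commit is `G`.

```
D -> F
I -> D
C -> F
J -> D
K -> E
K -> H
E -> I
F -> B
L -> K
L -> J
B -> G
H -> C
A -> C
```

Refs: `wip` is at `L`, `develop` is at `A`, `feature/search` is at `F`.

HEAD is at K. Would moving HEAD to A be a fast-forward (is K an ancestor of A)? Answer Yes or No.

A fast-forward from K to A is possible iff K is an ancestor of A.
Ancestors of A: {A, B, C, F, G}.
K is not among them, so fast-forward is not possible.

No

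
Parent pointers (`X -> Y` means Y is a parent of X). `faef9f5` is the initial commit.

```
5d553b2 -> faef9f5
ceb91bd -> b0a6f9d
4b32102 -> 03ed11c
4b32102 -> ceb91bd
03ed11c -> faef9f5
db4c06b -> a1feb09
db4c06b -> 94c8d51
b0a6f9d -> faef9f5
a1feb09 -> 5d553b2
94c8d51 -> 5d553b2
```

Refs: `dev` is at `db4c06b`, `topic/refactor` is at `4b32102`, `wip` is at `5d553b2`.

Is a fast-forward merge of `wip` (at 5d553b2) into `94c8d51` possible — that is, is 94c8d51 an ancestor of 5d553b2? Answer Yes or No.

No

A fast-forward from 94c8d51 to 5d553b2 is possible iff 94c8d51 is an ancestor of 5d553b2.
Ancestors of 5d553b2: {5d553b2, faef9f5}.
94c8d51 is not among them, so fast-forward is not possible.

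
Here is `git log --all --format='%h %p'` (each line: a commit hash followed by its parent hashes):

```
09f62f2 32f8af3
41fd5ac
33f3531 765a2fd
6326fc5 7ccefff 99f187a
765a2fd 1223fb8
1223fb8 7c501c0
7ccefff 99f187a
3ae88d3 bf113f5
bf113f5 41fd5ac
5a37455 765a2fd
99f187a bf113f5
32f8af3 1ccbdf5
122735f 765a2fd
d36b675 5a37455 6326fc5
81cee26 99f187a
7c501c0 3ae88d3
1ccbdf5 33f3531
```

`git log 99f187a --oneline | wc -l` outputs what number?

3

Walking parent pointers from 99f187a: reachable set = {41fd5ac, 99f187a, bf113f5}.
That is 3 commits.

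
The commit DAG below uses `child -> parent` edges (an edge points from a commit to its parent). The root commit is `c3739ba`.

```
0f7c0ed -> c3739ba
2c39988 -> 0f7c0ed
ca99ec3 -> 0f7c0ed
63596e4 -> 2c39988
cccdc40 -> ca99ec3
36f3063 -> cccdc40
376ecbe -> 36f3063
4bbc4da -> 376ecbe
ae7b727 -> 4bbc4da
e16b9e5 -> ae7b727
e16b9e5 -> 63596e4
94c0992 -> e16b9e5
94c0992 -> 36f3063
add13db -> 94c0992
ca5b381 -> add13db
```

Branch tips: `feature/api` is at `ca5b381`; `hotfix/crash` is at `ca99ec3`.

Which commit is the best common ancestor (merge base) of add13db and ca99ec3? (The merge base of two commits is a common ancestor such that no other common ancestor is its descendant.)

ca99ec3

Ancestors of add13db: {0f7c0ed, 2c39988, 36f3063, 376ecbe, 4bbc4da, 63596e4, 94c0992, add13db, ae7b727, c3739ba, ca99ec3, cccdc40, e16b9e5}.
Ancestors of ca99ec3: {0f7c0ed, c3739ba, ca99ec3}.
Common ancestors: {0f7c0ed, c3739ba, ca99ec3}.
Among these, ca99ec3 is not an ancestor of any other common ancestor — it is the merge base.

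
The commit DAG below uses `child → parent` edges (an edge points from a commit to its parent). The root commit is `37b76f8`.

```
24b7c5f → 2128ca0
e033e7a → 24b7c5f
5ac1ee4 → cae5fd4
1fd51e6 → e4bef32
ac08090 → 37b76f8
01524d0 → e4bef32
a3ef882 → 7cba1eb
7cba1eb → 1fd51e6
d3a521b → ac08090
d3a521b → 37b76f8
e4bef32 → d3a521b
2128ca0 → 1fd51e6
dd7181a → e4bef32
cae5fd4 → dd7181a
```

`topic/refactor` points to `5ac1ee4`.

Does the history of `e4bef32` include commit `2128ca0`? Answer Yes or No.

Ancestors of e4bef32: {37b76f8, ac08090, d3a521b, e4bef32}.
2128ca0 is not in that set, so it is not an ancestor of e4bef32.

No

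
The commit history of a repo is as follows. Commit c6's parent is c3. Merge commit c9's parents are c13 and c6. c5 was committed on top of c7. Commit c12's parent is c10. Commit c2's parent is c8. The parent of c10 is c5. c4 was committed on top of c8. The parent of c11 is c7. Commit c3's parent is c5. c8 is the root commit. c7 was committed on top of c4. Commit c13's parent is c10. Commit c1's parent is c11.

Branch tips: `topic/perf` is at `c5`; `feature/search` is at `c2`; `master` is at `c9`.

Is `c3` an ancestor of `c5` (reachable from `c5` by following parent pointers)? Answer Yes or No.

Ancestors of c5: {c4, c5, c7, c8}.
c3 is not in that set, so it is not an ancestor of c5.

No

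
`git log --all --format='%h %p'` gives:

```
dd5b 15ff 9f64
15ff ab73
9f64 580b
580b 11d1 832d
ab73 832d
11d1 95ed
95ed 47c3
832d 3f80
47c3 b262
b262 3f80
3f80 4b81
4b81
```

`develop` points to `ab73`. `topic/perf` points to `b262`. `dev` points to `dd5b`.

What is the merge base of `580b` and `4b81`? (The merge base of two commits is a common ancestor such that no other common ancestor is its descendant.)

Ancestors of 580b: {11d1, 3f80, 47c3, 4b81, 580b, 832d, 95ed, b262}.
Ancestors of 4b81: {4b81}.
Common ancestors: {4b81}.
The only common ancestor is 4b81, so it is the merge base.

4b81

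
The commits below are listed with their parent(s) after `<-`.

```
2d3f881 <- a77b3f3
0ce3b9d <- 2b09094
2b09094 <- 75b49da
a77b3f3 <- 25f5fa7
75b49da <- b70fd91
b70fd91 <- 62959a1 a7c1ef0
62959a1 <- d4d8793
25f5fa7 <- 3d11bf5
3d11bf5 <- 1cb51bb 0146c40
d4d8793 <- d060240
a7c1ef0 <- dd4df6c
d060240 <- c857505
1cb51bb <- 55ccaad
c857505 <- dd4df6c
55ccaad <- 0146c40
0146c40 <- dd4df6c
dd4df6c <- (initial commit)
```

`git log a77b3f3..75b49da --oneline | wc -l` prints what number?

Reachable from 75b49da: {62959a1, 75b49da, a7c1ef0, b70fd91, c857505, d060240, d4d8793, dd4df6c}.
Reachable from a77b3f3: {0146c40, 1cb51bb, 25f5fa7, 3d11bf5, 55ccaad, a77b3f3, dd4df6c}.
In 75b49da's history but not a77b3f3's: {62959a1, 75b49da, a7c1ef0, b70fd91, c857505, d060240, d4d8793} — 7 commits.

7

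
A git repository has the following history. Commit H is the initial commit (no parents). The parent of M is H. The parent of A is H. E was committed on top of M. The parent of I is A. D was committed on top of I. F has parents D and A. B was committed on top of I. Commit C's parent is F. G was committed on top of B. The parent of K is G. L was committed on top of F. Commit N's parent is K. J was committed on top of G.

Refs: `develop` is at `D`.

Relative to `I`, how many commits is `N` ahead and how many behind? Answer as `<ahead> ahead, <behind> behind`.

Reachable from N: {A, B, G, H, I, K, N}.
Reachable from I: {A, H, I}.
Only in N's history (ahead): {B, G, K, N} — 4.
Only in I's history (behind): {} — 0.

4 ahead, 0 behind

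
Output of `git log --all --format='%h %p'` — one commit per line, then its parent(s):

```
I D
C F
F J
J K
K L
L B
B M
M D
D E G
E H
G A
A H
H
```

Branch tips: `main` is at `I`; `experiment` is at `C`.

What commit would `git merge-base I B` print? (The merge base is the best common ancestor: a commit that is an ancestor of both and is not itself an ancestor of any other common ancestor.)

D

Ancestors of I: {A, D, E, G, H, I}.
Ancestors of B: {A, B, D, E, G, H, M}.
Common ancestors: {A, D, E, G, H}.
Among these, D is not an ancestor of any other common ancestor — it is the merge base.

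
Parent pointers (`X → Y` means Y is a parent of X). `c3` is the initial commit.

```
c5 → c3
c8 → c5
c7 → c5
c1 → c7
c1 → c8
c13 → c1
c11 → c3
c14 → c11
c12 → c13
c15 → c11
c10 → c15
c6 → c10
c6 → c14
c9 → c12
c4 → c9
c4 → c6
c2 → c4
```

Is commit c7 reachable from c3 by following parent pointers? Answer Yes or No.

Ancestors of c3: {c3}.
c7 is not in that set, so it is not an ancestor of c3.

No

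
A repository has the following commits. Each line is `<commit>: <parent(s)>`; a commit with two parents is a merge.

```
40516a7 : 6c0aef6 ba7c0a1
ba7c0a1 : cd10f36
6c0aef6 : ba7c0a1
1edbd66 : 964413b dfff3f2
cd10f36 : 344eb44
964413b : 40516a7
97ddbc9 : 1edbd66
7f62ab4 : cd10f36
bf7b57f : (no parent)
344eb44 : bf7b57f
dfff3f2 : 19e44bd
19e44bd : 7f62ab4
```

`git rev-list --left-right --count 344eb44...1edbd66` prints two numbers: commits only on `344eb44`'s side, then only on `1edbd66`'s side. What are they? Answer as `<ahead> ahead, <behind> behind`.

0 ahead, 9 behind

Reachable from 344eb44: {344eb44, bf7b57f}.
Reachable from 1edbd66: {19e44bd, 1edbd66, 344eb44, 40516a7, 6c0aef6, 7f62ab4, 964413b, ba7c0a1, bf7b57f, cd10f36, dfff3f2}.
Only in 344eb44's history (ahead): {} — 0.
Only in 1edbd66's history (behind): {19e44bd, 1edbd66, 40516a7, 6c0aef6, 7f62ab4, 964413b, ba7c0a1, cd10f36, dfff3f2} — 9.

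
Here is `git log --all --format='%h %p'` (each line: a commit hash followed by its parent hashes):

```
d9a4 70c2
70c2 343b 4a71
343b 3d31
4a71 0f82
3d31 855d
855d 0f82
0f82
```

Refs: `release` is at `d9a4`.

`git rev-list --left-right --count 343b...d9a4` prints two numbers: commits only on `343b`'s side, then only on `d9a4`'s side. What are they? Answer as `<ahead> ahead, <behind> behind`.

Reachable from 343b: {0f82, 343b, 3d31, 855d}.
Reachable from d9a4: {0f82, 343b, 3d31, 4a71, 70c2, 855d, d9a4}.
Only in 343b's history (ahead): {} — 0.
Only in d9a4's history (behind): {4a71, 70c2, d9a4} — 3.

0 ahead, 3 behind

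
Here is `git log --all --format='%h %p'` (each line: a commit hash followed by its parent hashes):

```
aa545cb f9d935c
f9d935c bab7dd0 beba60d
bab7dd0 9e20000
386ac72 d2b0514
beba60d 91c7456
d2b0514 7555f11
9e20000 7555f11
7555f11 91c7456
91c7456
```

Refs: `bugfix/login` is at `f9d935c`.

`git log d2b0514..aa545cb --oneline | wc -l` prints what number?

Reachable from aa545cb: {7555f11, 91c7456, 9e20000, aa545cb, bab7dd0, beba60d, f9d935c}.
Reachable from d2b0514: {7555f11, 91c7456, d2b0514}.
In aa545cb's history but not d2b0514's: {9e20000, aa545cb, bab7dd0, beba60d, f9d935c} — 5 commits.

5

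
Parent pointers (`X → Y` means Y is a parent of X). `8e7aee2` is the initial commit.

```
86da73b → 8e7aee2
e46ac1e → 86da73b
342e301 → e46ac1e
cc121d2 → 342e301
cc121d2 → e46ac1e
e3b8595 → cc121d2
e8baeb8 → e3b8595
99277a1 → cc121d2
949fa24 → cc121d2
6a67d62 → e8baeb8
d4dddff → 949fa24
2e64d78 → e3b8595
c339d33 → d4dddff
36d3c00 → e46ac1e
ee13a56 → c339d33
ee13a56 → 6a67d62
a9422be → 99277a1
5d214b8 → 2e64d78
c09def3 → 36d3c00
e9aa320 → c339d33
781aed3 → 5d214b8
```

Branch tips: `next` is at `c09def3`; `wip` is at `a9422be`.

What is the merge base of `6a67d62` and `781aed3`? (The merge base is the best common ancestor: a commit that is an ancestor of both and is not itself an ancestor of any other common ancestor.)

e3b8595

Ancestors of 6a67d62: {342e301, 6a67d62, 86da73b, 8e7aee2, cc121d2, e3b8595, e46ac1e, e8baeb8}.
Ancestors of 781aed3: {2e64d78, 342e301, 5d214b8, 781aed3, 86da73b, 8e7aee2, cc121d2, e3b8595, e46ac1e}.
Common ancestors: {342e301, 86da73b, 8e7aee2, cc121d2, e3b8595, e46ac1e}.
Among these, e3b8595 is not an ancestor of any other common ancestor — it is the merge base.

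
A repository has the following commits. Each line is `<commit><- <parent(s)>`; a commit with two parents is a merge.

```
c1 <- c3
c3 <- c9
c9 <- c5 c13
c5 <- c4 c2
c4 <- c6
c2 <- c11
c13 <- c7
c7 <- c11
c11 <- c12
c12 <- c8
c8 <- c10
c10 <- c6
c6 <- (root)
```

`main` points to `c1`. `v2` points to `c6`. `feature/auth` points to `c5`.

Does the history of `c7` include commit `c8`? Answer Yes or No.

Ancestors of c7 (commits reachable by following parents): {c10, c11, c12, c6, c7, c8}.
c8 is in that set, so it is an ancestor of c7.

Yes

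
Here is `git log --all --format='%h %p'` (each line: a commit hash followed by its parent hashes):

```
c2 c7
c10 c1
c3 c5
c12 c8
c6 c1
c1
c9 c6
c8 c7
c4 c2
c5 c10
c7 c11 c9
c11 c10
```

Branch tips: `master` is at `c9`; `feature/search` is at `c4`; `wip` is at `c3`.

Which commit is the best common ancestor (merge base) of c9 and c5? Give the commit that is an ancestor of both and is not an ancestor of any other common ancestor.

Ancestors of c9: {c1, c6, c9}.
Ancestors of c5: {c1, c10, c5}.
Common ancestors: {c1}.
The only common ancestor is c1, so it is the merge base.

c1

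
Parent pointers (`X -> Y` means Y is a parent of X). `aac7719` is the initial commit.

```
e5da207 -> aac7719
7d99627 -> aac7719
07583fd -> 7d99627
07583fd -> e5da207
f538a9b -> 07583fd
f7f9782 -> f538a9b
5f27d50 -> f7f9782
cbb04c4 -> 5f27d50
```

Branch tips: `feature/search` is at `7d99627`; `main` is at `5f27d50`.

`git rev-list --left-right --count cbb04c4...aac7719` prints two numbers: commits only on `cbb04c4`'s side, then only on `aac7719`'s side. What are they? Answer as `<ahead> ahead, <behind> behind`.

Reachable from cbb04c4: {07583fd, 5f27d50, 7d99627, aac7719, cbb04c4, e5da207, f538a9b, f7f9782}.
Reachable from aac7719: {aac7719}.
Only in cbb04c4's history (ahead): {07583fd, 5f27d50, 7d99627, cbb04c4, e5da207, f538a9b, f7f9782} — 7.
Only in aac7719's history (behind): {} — 0.

7 ahead, 0 behind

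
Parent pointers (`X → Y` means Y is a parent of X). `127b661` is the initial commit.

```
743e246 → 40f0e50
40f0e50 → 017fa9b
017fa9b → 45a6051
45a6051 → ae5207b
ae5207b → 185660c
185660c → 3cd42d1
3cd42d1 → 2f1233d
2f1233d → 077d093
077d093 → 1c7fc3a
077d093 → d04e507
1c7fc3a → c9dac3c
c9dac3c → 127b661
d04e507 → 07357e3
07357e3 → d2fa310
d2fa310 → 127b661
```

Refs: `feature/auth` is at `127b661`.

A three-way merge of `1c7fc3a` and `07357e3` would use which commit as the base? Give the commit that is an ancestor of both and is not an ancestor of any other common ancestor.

127b661

Ancestors of 1c7fc3a: {127b661, 1c7fc3a, c9dac3c}.
Ancestors of 07357e3: {07357e3, 127b661, d2fa310}.
Common ancestors: {127b661}.
The only common ancestor is 127b661, so it is the merge base.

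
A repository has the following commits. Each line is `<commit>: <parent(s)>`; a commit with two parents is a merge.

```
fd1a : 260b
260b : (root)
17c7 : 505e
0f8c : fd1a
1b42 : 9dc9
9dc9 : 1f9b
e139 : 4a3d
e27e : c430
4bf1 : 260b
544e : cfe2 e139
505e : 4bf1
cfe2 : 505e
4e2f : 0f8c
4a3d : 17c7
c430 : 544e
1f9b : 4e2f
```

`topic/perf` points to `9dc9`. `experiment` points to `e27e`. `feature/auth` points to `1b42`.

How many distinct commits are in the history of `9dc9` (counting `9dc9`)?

Walking parent pointers from 9dc9: reachable set = {0f8c, 1f9b, 260b, 4e2f, 9dc9, fd1a}.
That is 6 commits.

6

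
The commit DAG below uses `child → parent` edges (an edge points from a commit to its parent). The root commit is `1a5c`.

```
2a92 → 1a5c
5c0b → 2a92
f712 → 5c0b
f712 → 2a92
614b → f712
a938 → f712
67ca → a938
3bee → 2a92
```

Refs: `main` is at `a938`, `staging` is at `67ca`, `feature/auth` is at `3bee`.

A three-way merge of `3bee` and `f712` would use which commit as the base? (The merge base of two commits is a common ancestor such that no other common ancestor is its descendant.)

2a92

Ancestors of 3bee: {1a5c, 2a92, 3bee}.
Ancestors of f712: {1a5c, 2a92, 5c0b, f712}.
Common ancestors: {1a5c, 2a92}.
Among these, 2a92 is not an ancestor of any other common ancestor — it is the merge base.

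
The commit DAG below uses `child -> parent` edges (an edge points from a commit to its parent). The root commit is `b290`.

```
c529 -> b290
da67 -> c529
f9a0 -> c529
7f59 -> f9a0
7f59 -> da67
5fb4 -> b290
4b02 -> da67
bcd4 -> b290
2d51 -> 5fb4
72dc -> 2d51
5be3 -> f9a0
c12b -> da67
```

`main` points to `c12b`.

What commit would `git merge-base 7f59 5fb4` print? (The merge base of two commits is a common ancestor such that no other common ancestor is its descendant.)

Ancestors of 7f59: {7f59, b290, c529, da67, f9a0}.
Ancestors of 5fb4: {5fb4, b290}.
Common ancestors: {b290}.
The only common ancestor is b290, so it is the merge base.

b290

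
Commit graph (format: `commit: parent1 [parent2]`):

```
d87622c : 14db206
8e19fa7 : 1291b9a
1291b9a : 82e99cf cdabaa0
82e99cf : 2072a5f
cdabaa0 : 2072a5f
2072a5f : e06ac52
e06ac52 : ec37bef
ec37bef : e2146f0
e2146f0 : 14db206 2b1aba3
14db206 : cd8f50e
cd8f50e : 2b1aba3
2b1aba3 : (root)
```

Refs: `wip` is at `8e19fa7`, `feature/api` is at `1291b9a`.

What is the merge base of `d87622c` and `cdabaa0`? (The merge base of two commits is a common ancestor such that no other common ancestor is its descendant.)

Ancestors of d87622c: {14db206, 2b1aba3, cd8f50e, d87622c}.
Ancestors of cdabaa0: {14db206, 2072a5f, 2b1aba3, cd8f50e, cdabaa0, e06ac52, e2146f0, ec37bef}.
Common ancestors: {14db206, 2b1aba3, cd8f50e}.
Among these, 14db206 is not an ancestor of any other common ancestor — it is the merge base.

14db206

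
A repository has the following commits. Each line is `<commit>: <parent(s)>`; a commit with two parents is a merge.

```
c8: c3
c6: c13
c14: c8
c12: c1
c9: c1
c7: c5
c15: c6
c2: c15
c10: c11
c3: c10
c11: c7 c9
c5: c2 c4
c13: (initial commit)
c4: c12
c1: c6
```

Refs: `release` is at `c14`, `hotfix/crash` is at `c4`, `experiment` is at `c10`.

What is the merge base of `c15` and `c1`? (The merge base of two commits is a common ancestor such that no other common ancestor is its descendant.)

c6

Ancestors of c15: {c13, c15, c6}.
Ancestors of c1: {c1, c13, c6}.
Common ancestors: {c13, c6}.
Among these, c6 is not an ancestor of any other common ancestor — it is the merge base.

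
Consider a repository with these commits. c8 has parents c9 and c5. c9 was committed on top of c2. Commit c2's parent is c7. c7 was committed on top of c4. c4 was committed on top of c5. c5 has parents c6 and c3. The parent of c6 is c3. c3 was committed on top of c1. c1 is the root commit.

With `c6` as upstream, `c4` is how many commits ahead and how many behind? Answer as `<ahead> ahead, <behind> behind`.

2 ahead, 0 behind

Reachable from c4: {c1, c3, c4, c5, c6}.
Reachable from c6: {c1, c3, c6}.
Only in c4's history (ahead): {c4, c5} — 2.
Only in c6's history (behind): {} — 0.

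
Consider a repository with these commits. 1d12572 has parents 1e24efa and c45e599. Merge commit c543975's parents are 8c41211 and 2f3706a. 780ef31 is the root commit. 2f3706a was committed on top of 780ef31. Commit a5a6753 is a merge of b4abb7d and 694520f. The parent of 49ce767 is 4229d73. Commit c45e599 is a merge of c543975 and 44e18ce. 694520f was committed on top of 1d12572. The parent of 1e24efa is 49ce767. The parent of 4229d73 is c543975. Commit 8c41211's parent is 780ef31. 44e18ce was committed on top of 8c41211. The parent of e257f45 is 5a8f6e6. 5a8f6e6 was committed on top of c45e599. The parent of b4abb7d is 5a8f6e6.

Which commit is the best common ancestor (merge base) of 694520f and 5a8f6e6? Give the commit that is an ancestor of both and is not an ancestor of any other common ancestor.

Ancestors of 694520f: {1d12572, 1e24efa, 2f3706a, 4229d73, 44e18ce, 49ce767, 694520f, 780ef31, 8c41211, c45e599, c543975}.
Ancestors of 5a8f6e6: {2f3706a, 44e18ce, 5a8f6e6, 780ef31, 8c41211, c45e599, c543975}.
Common ancestors: {2f3706a, 44e18ce, 780ef31, 8c41211, c45e599, c543975}.
Among these, c45e599 is not an ancestor of any other common ancestor — it is the merge base.

c45e599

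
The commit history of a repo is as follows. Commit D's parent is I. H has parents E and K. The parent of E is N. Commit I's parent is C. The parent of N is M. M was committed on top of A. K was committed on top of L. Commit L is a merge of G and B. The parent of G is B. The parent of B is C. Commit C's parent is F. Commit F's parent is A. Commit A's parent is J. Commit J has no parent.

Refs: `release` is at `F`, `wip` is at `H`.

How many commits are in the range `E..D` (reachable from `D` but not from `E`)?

4

Reachable from D: {A, C, D, F, I, J}.
Reachable from E: {A, E, J, M, N}.
In D's history but not E's: {C, D, F, I} — 4 commits.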